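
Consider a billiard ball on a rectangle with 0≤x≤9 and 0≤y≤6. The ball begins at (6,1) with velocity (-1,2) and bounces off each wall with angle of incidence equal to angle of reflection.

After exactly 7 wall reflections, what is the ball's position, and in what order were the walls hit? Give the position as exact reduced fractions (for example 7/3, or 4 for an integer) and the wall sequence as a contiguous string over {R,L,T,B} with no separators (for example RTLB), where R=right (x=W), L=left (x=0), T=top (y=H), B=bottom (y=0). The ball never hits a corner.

1. t=5/2 → T at (7/2,6); v=(-1,-2)
2. t=3 → B at (1/2,0); v=(-1,2)
3. t=1/2 → L at (0,1); v=(1,2)
4. t=5/2 → T at (5/2,6); v=(1,-2)
5. t=3 → B at (11/2,0); v=(1,2)
6. t=3 → T at (17/2,6); v=(1,-2)
7. t=1/2 → R at (9,5); v=(-1,-2)

Final position: (9,5)
Wall sequence: TBLTBTR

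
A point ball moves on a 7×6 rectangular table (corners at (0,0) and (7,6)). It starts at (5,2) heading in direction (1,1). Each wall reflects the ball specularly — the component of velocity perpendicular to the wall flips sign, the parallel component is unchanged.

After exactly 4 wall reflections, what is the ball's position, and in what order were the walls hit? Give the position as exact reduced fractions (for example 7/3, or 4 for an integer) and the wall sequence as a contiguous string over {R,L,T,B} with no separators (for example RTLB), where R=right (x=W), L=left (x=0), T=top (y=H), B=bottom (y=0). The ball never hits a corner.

Final position: (1,0)
Wall sequence: RTLB

1. t=2 → R at (7,4); v=(-1,1)
2. t=2 → T at (5,6); v=(-1,-1)
3. t=5 → L at (0,1); v=(1,-1)
4. t=1 → B at (1,0); v=(1,1)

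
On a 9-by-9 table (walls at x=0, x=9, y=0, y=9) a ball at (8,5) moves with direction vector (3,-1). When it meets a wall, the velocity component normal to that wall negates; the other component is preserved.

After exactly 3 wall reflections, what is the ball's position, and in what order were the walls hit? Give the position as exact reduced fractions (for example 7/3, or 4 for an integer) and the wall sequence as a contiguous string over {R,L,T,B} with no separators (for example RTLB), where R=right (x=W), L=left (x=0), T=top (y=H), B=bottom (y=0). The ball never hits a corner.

1. t=1/3 → R at (9,14/3); v=(-3,-1)
2. t=3 → L at (0,5/3); v=(3,-1)
3. t=5/3 → B at (5,0); v=(3,1)

Final position: (5,0)
Wall sequence: RLB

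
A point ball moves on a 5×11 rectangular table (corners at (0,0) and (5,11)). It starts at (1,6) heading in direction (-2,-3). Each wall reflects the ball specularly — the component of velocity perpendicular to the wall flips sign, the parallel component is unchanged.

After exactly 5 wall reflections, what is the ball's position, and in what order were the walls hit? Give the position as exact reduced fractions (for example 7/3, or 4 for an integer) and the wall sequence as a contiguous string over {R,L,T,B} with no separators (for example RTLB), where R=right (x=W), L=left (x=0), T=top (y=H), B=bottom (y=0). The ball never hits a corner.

1. t=1/2 → L at (0,9/2); v=(2,-3)
2. t=3/2 → B at (3,0); v=(2,3)
3. t=1 → R at (5,3); v=(-2,3)
4. t=5/2 → L at (0,21/2); v=(2,3)
5. t=1/6 → T at (1/3,11); v=(2,-3)

Final position: (1/3,11)
Wall sequence: LBRLT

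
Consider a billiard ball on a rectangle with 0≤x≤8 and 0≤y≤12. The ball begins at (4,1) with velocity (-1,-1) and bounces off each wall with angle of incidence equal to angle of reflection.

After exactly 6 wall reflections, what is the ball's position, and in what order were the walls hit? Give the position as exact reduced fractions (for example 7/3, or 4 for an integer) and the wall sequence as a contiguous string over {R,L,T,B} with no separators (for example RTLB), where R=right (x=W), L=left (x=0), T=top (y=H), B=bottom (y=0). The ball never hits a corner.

Final position: (5,0)
Wall sequence: BLRTLB

1. t=1 → B at (3,0); v=(-1,1)
2. t=3 → L at (0,3); v=(1,1)
3. t=8 → R at (8,11); v=(-1,1)
4. t=1 → T at (7,12); v=(-1,-1)
5. t=7 → L at (0,5); v=(1,-1)
6. t=5 → B at (5,0); v=(1,1)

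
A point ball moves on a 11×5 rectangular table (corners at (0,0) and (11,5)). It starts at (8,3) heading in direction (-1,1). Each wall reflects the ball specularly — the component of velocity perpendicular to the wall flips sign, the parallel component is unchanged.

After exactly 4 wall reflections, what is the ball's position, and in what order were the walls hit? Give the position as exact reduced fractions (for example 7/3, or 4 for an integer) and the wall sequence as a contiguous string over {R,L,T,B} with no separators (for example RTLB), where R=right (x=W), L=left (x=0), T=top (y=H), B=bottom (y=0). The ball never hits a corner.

Final position: (4,5)
Wall sequence: TBLT

1. t=2 → T at (6,5); v=(-1,-1)
2. t=5 → B at (1,0); v=(-1,1)
3. t=1 → L at (0,1); v=(1,1)
4. t=4 → T at (4,5); v=(1,-1)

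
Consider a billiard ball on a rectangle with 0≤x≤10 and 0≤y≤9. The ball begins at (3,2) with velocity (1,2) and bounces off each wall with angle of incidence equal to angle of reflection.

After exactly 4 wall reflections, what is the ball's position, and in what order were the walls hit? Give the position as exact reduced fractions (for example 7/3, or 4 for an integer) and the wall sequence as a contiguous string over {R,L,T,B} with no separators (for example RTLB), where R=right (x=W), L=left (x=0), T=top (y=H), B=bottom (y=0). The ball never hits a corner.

1. t=7/2 → T at (13/2,9); v=(1,-2)
2. t=7/2 → R at (10,2); v=(-1,-2)
3. t=1 → B at (9,0); v=(-1,2)
4. t=9/2 → T at (9/2,9); v=(-1,-2)

Final position: (9/2,9)
Wall sequence: TRBT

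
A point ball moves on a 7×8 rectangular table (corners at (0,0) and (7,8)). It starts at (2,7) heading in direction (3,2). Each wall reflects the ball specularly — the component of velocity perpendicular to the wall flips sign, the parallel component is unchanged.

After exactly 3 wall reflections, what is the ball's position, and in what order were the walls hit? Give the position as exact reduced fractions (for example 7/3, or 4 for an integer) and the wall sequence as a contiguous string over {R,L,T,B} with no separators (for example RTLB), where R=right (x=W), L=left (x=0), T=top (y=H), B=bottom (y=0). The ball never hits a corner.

Final position: (0,1)
Wall sequence: TRL

1. t=1/2 → T at (7/2,8); v=(3,-2)
2. t=7/6 → R at (7,17/3); v=(-3,-2)
3. t=7/3 → L at (0,1); v=(3,-2)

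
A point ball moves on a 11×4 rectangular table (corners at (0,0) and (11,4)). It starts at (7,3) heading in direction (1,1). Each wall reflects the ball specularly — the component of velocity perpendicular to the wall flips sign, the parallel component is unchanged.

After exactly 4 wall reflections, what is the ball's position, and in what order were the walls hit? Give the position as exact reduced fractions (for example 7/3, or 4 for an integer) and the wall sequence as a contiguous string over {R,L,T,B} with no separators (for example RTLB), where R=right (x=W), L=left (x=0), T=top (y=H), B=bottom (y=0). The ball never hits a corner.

1. t=1 → T at (8,4); v=(1,-1)
2. t=3 → R at (11,1); v=(-1,-1)
3. t=1 → B at (10,0); v=(-1,1)
4. t=4 → T at (6,4); v=(-1,-1)

Final position: (6,4)
Wall sequence: TRBT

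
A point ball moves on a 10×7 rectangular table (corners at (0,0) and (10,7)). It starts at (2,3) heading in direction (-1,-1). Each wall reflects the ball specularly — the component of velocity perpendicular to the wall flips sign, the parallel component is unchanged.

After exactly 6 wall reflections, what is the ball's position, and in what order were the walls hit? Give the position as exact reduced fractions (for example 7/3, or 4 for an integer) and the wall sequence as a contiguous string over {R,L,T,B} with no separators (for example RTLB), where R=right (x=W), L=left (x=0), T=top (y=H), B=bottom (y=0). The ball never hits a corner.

Final position: (0,5)
Wall sequence: LBTRBL

1. t=2 → L at (0,1); v=(1,-1)
2. t=1 → B at (1,0); v=(1,1)
3. t=7 → T at (8,7); v=(1,-1)
4. t=2 → R at (10,5); v=(-1,-1)
5. t=5 → B at (5,0); v=(-1,1)
6. t=5 → L at (0,5); v=(1,1)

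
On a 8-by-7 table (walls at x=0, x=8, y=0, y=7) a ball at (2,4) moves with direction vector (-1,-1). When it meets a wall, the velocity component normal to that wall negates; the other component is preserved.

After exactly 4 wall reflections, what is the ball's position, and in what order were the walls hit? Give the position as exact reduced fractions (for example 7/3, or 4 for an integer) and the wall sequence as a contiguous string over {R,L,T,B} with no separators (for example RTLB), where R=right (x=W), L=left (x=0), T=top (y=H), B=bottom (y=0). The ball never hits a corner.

1. t=2 → L at (0,2); v=(1,-1)
2. t=2 → B at (2,0); v=(1,1)
3. t=6 → R at (8,6); v=(-1,1)
4. t=1 → T at (7,7); v=(-1,-1)

Final position: (7,7)
Wall sequence: LBRT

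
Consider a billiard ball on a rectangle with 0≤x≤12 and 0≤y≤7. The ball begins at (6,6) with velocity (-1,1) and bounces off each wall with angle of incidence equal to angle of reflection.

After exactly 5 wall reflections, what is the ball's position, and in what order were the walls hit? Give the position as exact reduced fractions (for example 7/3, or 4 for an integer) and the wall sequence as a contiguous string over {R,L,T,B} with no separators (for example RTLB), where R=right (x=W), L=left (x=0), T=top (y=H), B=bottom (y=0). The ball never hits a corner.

Final position: (12,4)
Wall sequence: TLBTR

1. t=1 → T at (5,7); v=(-1,-1)
2. t=5 → L at (0,2); v=(1,-1)
3. t=2 → B at (2,0); v=(1,1)
4. t=7 → T at (9,7); v=(1,-1)
5. t=3 → R at (12,4); v=(-1,-1)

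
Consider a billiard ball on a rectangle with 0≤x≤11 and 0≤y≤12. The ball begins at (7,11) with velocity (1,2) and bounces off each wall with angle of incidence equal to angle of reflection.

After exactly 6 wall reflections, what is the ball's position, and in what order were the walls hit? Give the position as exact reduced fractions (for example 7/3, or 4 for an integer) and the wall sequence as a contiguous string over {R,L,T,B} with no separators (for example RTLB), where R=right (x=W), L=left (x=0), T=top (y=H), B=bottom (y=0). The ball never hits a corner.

Final position: (7/2,0)
Wall sequence: TRBTLB

1. t=1/2 → T at (15/2,12); v=(1,-2)
2. t=7/2 → R at (11,5); v=(-1,-2)
3. t=5/2 → B at (17/2,0); v=(-1,2)
4. t=6 → T at (5/2,12); v=(-1,-2)
5. t=5/2 → L at (0,7); v=(1,-2)
6. t=7/2 → B at (7/2,0); v=(1,2)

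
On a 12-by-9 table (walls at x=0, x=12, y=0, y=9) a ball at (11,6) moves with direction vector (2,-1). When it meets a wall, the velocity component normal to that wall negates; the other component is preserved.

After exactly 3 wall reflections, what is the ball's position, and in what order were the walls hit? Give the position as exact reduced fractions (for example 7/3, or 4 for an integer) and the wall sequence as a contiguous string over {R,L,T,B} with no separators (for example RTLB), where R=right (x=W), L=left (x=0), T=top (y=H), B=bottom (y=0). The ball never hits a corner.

1. t=1/2 → R at (12,11/2); v=(-2,-1)
2. t=11/2 → B at (1,0); v=(-2,1)
3. t=1/2 → L at (0,1/2); v=(2,1)

Final position: (0,1/2)
Wall sequence: RBL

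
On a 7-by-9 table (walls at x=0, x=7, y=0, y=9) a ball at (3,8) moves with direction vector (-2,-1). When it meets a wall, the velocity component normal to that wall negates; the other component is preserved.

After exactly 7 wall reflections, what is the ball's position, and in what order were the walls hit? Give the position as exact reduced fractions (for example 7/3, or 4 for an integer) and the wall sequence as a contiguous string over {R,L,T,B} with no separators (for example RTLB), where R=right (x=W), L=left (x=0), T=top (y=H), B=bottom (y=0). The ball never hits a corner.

1. t=3/2 → L at (0,13/2); v=(2,-1)
2. t=7/2 → R at (7,3); v=(-2,-1)
3. t=3 → B at (1,0); v=(-2,1)
4. t=1/2 → L at (0,1/2); v=(2,1)
5. t=7/2 → R at (7,4); v=(-2,1)
6. t=7/2 → L at (0,15/2); v=(2,1)
7. t=3/2 → T at (3,9); v=(2,-1)

Final position: (3,9)
Wall sequence: LRBLRLT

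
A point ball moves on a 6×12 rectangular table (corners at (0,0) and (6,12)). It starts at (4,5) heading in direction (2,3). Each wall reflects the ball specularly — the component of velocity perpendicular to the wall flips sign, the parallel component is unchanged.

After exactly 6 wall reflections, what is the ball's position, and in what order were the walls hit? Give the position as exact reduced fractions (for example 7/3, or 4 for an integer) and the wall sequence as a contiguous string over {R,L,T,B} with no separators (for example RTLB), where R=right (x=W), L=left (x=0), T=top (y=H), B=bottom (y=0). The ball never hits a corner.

1. t=1 → R at (6,8); v=(-2,3)
2. t=4/3 → T at (10/3,12); v=(-2,-3)
3. t=5/3 → L at (0,7); v=(2,-3)
4. t=7/3 → B at (14/3,0); v=(2,3)
5. t=2/3 → R at (6,2); v=(-2,3)
6. t=3 → L at (0,11); v=(2,3)

Final position: (0,11)
Wall sequence: RTLBRL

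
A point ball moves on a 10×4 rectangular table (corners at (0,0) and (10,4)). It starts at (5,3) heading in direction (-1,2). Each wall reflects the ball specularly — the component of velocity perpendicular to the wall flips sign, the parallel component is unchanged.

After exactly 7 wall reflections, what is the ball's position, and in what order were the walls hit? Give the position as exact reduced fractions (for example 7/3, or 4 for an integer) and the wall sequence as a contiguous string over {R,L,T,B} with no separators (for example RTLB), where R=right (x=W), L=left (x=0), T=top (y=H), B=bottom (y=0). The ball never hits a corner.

1. t=1/2 → T at (9/2,4); v=(-1,-2)
2. t=2 → B at (5/2,0); v=(-1,2)
3. t=2 → T at (1/2,4); v=(-1,-2)
4. t=1/2 → L at (0,3); v=(1,-2)
5. t=3/2 → B at (3/2,0); v=(1,2)
6. t=2 → T at (7/2,4); v=(1,-2)
7. t=2 → B at (11/2,0); v=(1,2)

Final position: (11/2,0)
Wall sequence: TBTLBTB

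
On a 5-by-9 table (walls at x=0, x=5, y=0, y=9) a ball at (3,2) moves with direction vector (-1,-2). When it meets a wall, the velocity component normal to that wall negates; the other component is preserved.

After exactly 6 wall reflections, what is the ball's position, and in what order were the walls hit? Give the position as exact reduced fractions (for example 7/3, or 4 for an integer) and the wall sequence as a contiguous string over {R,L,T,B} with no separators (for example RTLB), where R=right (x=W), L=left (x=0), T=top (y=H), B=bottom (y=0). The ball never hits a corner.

1. t=1 → B at (2,0); v=(-1,2)
2. t=2 → L at (0,4); v=(1,2)
3. t=5/2 → T at (5/2,9); v=(1,-2)
4. t=5/2 → R at (5,4); v=(-1,-2)
5. t=2 → B at (3,0); v=(-1,2)
6. t=3 → L at (0,6); v=(1,2)

Final position: (0,6)
Wall sequence: BLTRBL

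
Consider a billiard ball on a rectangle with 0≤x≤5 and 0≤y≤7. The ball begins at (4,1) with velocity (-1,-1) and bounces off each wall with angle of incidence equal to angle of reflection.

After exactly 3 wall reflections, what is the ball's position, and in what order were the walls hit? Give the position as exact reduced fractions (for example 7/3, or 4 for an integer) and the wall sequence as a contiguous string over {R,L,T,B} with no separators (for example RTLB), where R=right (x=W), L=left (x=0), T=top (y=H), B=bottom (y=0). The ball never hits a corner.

1. t=1 → B at (3,0); v=(-1,1)
2. t=3 → L at (0,3); v=(1,1)
3. t=4 → T at (4,7); v=(1,-1)

Final position: (4,7)
Wall sequence: BLT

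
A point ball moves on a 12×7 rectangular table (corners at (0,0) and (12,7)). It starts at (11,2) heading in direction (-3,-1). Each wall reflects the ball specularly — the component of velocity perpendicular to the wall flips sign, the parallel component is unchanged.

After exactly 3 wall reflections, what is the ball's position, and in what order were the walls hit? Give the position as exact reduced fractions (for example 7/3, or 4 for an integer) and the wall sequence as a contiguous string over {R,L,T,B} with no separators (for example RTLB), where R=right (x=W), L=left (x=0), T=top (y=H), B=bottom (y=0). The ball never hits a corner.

Final position: (12,17/3)
Wall sequence: BLR

1. t=2 → B at (5,0); v=(-3,1)
2. t=5/3 → L at (0,5/3); v=(3,1)
3. t=4 → R at (12,17/3); v=(-3,1)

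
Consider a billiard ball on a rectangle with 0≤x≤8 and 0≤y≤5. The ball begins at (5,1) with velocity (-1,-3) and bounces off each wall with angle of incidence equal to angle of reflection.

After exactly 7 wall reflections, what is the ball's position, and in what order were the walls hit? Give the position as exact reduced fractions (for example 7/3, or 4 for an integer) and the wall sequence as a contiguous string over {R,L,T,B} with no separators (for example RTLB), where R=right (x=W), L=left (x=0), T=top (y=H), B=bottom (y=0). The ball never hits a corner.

Final position: (11/3,5)
Wall sequence: BTBLTBT

1. t=1/3 → B at (14/3,0); v=(-1,3)
2. t=5/3 → T at (3,5); v=(-1,-3)
3. t=5/3 → B at (4/3,0); v=(-1,3)
4. t=4/3 → L at (0,4); v=(1,3)
5. t=1/3 → T at (1/3,5); v=(1,-3)
6. t=5/3 → B at (2,0); v=(1,3)
7. t=5/3 → T at (11/3,5); v=(1,-3)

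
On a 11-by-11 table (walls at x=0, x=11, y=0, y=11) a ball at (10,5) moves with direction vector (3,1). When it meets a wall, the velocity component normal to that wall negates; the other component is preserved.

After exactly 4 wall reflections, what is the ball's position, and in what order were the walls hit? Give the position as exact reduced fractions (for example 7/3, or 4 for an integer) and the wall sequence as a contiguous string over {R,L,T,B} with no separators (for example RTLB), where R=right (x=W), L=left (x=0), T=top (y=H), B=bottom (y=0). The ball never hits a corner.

Final position: (11,28/3)
Wall sequence: RLTR

1. t=1/3 → R at (11,16/3); v=(-3,1)
2. t=11/3 → L at (0,9); v=(3,1)
3. t=2 → T at (6,11); v=(3,-1)
4. t=5/3 → R at (11,28/3); v=(-3,-1)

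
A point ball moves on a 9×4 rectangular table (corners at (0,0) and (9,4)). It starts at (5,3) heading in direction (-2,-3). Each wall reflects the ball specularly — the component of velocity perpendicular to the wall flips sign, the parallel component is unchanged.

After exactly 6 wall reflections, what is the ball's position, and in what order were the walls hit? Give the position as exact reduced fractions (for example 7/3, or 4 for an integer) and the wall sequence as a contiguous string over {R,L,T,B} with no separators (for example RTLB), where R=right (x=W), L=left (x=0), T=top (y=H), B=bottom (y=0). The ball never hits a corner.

Final position: (23/3,0)
Wall sequence: BTLBTB

1. t=1 → B at (3,0); v=(-2,3)
2. t=4/3 → T at (1/3,4); v=(-2,-3)
3. t=1/6 → L at (0,7/2); v=(2,-3)
4. t=7/6 → B at (7/3,0); v=(2,3)
5. t=4/3 → T at (5,4); v=(2,-3)
6. t=4/3 → B at (23/3,0); v=(2,3)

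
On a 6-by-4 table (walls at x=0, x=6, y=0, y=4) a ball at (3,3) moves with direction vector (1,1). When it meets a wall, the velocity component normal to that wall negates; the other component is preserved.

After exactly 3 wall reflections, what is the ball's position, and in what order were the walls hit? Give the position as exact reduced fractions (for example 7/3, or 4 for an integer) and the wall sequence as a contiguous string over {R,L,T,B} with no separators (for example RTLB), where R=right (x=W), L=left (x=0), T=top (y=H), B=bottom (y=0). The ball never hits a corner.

1. t=1 → T at (4,4); v=(1,-1)
2. t=2 → R at (6,2); v=(-1,-1)
3. t=2 → B at (4,0); v=(-1,1)

Final position: (4,0)
Wall sequence: TRB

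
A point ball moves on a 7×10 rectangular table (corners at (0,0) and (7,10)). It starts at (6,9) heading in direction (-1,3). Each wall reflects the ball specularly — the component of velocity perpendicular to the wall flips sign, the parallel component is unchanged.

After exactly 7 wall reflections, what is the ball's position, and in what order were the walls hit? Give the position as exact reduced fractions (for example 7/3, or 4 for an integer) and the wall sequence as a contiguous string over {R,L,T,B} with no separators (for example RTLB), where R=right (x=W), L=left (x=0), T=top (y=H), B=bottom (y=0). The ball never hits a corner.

1. t=1/3 → T at (17/3,10); v=(-1,-3)
2. t=10/3 → B at (7/3,0); v=(-1,3)
3. t=7/3 → L at (0,7); v=(1,3)
4. t=1 → T at (1,10); v=(1,-3)
5. t=10/3 → B at (13/3,0); v=(1,3)
6. t=8/3 → R at (7,8); v=(-1,3)
7. t=2/3 → T at (19/3,10); v=(-1,-3)

Final position: (19/3,10)
Wall sequence: TBLTBRT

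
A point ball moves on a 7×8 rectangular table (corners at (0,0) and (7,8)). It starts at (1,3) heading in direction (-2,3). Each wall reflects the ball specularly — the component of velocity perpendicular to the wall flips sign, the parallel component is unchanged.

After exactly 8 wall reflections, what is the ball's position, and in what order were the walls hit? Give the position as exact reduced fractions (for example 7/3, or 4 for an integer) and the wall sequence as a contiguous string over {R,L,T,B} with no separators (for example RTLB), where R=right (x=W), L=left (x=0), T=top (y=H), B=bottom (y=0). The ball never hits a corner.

Final position: (7,4)
Wall sequence: LTRBTLBR

1. t=1/2 → L at (0,9/2); v=(2,3)
2. t=7/6 → T at (7/3,8); v=(2,-3)
3. t=7/3 → R at (7,1); v=(-2,-3)
4. t=1/3 → B at (19/3,0); v=(-2,3)
5. t=8/3 → T at (1,8); v=(-2,-3)
6. t=1/2 → L at (0,13/2); v=(2,-3)
7. t=13/6 → B at (13/3,0); v=(2,3)
8. t=4/3 → R at (7,4); v=(-2,3)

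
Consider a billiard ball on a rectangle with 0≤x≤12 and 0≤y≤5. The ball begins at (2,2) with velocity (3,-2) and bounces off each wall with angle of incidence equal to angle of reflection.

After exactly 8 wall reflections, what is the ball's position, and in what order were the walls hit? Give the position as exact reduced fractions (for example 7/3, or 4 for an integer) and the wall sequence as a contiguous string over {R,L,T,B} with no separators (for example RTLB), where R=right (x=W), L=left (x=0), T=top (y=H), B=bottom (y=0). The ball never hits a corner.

Final position: (12,2/3)
Wall sequence: BRTBLTBR

1. t=1 → B at (5,0); v=(3,2)
2. t=7/3 → R at (12,14/3); v=(-3,2)
3. t=1/6 → T at (23/2,5); v=(-3,-2)
4. t=5/2 → B at (4,0); v=(-3,2)
5. t=4/3 → L at (0,8/3); v=(3,2)
6. t=7/6 → T at (7/2,5); v=(3,-2)
7. t=5/2 → B at (11,0); v=(3,2)
8. t=1/3 → R at (12,2/3); v=(-3,2)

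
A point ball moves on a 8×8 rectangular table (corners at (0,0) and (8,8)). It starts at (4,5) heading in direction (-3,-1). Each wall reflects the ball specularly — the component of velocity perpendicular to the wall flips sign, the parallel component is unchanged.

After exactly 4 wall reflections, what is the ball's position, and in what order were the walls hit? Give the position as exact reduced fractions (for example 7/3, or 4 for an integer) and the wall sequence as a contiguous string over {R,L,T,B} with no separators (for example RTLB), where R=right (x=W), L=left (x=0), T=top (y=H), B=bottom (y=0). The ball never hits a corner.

1. t=4/3 → L at (0,11/3); v=(3,-1)
2. t=8/3 → R at (8,1); v=(-3,-1)
3. t=1 → B at (5,0); v=(-3,1)
4. t=5/3 → L at (0,5/3); v=(3,1)

Final position: (0,5/3)
Wall sequence: LRBL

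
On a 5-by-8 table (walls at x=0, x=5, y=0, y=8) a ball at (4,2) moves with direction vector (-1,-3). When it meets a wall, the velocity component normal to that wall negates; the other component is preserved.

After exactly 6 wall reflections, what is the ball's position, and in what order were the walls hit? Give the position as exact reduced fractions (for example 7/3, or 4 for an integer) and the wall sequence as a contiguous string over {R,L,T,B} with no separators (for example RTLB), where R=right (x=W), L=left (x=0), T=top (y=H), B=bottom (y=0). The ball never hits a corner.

1. t=2/3 → B at (10/3,0); v=(-1,3)
2. t=8/3 → T at (2/3,8); v=(-1,-3)
3. t=2/3 → L at (0,6); v=(1,-3)
4. t=2 → B at (2,0); v=(1,3)
5. t=8/3 → T at (14/3,8); v=(1,-3)
6. t=1/3 → R at (5,7); v=(-1,-3)

Final position: (5,7)
Wall sequence: BTLBTR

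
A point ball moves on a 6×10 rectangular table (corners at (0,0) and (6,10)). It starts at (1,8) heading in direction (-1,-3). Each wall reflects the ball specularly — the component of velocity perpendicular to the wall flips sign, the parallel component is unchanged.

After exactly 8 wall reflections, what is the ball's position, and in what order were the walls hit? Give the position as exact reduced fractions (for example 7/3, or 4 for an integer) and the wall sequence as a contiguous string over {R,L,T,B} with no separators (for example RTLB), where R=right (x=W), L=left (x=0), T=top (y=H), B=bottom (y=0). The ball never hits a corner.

Final position: (3,0)
Wall sequence: LBTRBTLB

1. t=1 → L at (0,5); v=(1,-3)
2. t=5/3 → B at (5/3,0); v=(1,3)
3. t=10/3 → T at (5,10); v=(1,-3)
4. t=1 → R at (6,7); v=(-1,-3)
5. t=7/3 → B at (11/3,0); v=(-1,3)
6. t=10/3 → T at (1/3,10); v=(-1,-3)
7. t=1/3 → L at (0,9); v=(1,-3)
8. t=3 → B at (3,0); v=(1,3)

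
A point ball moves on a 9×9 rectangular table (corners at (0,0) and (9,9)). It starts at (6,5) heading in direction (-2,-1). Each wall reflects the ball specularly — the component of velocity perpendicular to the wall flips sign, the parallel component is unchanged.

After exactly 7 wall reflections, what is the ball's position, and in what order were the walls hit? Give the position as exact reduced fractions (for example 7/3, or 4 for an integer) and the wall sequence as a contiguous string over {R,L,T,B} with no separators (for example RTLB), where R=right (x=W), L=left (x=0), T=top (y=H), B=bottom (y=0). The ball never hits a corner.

1. t=3 → L at (0,2); v=(2,-1)
2. t=2 → B at (4,0); v=(2,1)
3. t=5/2 → R at (9,5/2); v=(-2,1)
4. t=9/2 → L at (0,7); v=(2,1)
5. t=2 → T at (4,9); v=(2,-1)
6. t=5/2 → R at (9,13/2); v=(-2,-1)
7. t=9/2 → L at (0,2); v=(2,-1)

Final position: (0,2)
Wall sequence: LBRLTRL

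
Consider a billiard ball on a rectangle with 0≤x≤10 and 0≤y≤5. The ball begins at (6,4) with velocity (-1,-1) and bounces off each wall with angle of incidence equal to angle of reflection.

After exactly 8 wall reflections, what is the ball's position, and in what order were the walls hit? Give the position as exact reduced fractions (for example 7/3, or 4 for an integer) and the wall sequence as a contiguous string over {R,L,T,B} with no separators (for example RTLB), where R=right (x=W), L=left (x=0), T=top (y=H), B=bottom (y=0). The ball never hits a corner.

Final position: (0,2)
Wall sequence: BLTBRTBL

1. t=4 → B at (2,0); v=(-1,1)
2. t=2 → L at (0,2); v=(1,1)
3. t=3 → T at (3,5); v=(1,-1)
4. t=5 → B at (8,0); v=(1,1)
5. t=2 → R at (10,2); v=(-1,1)
6. t=3 → T at (7,5); v=(-1,-1)
7. t=5 → B at (2,0); v=(-1,1)
8. t=2 → L at (0,2); v=(1,1)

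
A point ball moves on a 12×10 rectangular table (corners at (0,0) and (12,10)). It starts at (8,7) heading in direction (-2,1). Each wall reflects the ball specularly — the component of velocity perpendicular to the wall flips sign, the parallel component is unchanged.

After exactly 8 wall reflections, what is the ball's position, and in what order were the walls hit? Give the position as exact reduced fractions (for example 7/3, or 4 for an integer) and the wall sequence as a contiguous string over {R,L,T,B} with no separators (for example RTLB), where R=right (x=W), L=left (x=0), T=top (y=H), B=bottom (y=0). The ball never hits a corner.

1. t=3 → T at (2,10); v=(-2,-1)
2. t=1 → L at (0,9); v=(2,-1)
3. t=6 → R at (12,3); v=(-2,-1)
4. t=3 → B at (6,0); v=(-2,1)
5. t=3 → L at (0,3); v=(2,1)
6. t=6 → R at (12,9); v=(-2,1)
7. t=1 → T at (10,10); v=(-2,-1)
8. t=5 → L at (0,5); v=(2,-1)

Final position: (0,5)
Wall sequence: TLRBLRTL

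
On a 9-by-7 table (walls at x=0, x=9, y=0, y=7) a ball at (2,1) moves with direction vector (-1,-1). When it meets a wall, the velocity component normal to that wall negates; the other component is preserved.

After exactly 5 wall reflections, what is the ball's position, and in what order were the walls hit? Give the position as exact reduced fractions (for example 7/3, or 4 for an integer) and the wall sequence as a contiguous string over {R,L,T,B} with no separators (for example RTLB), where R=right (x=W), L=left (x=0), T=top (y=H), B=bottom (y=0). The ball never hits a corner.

Final position: (5,0)
Wall sequence: BLTRB

1. t=1 → B at (1,0); v=(-1,1)
2. t=1 → L at (0,1); v=(1,1)
3. t=6 → T at (6,7); v=(1,-1)
4. t=3 → R at (9,4); v=(-1,-1)
5. t=4 → B at (5,0); v=(-1,1)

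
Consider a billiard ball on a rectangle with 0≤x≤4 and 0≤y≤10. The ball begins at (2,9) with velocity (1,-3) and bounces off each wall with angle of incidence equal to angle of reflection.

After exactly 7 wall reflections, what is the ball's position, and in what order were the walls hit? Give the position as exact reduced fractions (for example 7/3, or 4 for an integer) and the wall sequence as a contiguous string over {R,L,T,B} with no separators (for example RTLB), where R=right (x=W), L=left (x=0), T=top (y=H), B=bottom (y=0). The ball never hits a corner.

1. t=2 → R at (4,3); v=(-1,-3)
2. t=1 → B at (3,0); v=(-1,3)
3. t=3 → L at (0,9); v=(1,3)
4. t=1/3 → T at (1/3,10); v=(1,-3)
5. t=10/3 → B at (11/3,0); v=(1,3)
6. t=1/3 → R at (4,1); v=(-1,3)
7. t=3 → T at (1,10); v=(-1,-3)

Final position: (1,10)
Wall sequence: RBLTBRT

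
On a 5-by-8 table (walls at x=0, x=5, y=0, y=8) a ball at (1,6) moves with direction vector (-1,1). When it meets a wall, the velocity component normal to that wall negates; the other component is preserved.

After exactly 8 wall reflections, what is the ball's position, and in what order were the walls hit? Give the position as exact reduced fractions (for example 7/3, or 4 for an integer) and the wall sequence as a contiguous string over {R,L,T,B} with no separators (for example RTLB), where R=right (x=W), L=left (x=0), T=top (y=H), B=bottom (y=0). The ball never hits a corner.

1. t=1 → L at (0,7); v=(1,1)
2. t=1 → T at (1,8); v=(1,-1)
3. t=4 → R at (5,4); v=(-1,-1)
4. t=4 → B at (1,0); v=(-1,1)
5. t=1 → L at (0,1); v=(1,1)
6. t=5 → R at (5,6); v=(-1,1)
7. t=2 → T at (3,8); v=(-1,-1)
8. t=3 → L at (0,5); v=(1,-1)

Final position: (0,5)
Wall sequence: LTRBLRTL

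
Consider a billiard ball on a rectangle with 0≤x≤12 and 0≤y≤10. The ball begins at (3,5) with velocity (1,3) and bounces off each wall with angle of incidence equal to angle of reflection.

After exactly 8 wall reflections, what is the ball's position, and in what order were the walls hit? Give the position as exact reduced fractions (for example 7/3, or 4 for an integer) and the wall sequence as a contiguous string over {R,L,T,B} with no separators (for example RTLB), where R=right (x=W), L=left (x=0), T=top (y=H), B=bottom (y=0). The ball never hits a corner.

Final position: (0,8)
Wall sequence: TBTRBTBL

1. t=5/3 → T at (14/3,10); v=(1,-3)
2. t=10/3 → B at (8,0); v=(1,3)
3. t=10/3 → T at (34/3,10); v=(1,-3)
4. t=2/3 → R at (12,8); v=(-1,-3)
5. t=8/3 → B at (28/3,0); v=(-1,3)
6. t=10/3 → T at (6,10); v=(-1,-3)
7. t=10/3 → B at (8/3,0); v=(-1,3)
8. t=8/3 → L at (0,8); v=(1,3)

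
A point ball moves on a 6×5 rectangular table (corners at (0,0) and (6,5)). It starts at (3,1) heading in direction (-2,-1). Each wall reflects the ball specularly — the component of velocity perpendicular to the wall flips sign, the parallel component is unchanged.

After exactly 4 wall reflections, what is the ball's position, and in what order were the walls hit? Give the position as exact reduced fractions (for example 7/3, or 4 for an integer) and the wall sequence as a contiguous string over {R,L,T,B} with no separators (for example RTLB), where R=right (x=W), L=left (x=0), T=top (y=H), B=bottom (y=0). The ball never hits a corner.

1. t=1 → B at (1,0); v=(-2,1)
2. t=1/2 → L at (0,1/2); v=(2,1)
3. t=3 → R at (6,7/2); v=(-2,1)
4. t=3/2 → T at (3,5); v=(-2,-1)

Final position: (3,5)
Wall sequence: BLRT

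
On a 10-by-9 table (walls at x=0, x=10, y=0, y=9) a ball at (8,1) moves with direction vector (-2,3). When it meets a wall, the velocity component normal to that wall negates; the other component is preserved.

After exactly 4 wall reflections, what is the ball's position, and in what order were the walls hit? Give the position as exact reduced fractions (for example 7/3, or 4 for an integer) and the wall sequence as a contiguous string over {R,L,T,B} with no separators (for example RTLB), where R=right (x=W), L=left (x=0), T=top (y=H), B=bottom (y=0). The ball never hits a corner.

Final position: (28/3,9)
Wall sequence: TLBT

1. t=8/3 → T at (8/3,9); v=(-2,-3)
2. t=4/3 → L at (0,5); v=(2,-3)
3. t=5/3 → B at (10/3,0); v=(2,3)
4. t=3 → T at (28/3,9); v=(2,-3)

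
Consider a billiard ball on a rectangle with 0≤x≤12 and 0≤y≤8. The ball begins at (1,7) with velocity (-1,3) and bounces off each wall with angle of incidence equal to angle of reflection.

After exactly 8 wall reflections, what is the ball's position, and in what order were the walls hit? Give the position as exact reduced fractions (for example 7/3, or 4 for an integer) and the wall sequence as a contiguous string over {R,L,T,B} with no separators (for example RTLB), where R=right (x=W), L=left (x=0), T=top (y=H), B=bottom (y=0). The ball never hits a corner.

1. t=1/3 → T at (2/3,8); v=(-1,-3)
2. t=2/3 → L at (0,6); v=(1,-3)
3. t=2 → B at (2,0); v=(1,3)
4. t=8/3 → T at (14/3,8); v=(1,-3)
5. t=8/3 → B at (22/3,0); v=(1,3)
6. t=8/3 → T at (10,8); v=(1,-3)
7. t=2 → R at (12,2); v=(-1,-3)
8. t=2/3 → B at (34/3,0); v=(-1,3)

Final position: (34/3,0)
Wall sequence: TLBTBTRB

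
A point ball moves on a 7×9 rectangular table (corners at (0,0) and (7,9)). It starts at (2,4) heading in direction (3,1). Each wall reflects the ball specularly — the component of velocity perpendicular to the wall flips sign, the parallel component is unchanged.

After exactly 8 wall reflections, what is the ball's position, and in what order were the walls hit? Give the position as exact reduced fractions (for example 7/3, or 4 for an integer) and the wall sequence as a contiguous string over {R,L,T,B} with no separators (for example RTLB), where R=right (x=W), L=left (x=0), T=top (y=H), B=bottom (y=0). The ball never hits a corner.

1. t=5/3 → R at (7,17/3); v=(-3,1)
2. t=7/3 → L at (0,8); v=(3,1)
3. t=1 → T at (3,9); v=(3,-1)
4. t=4/3 → R at (7,23/3); v=(-3,-1)
5. t=7/3 → L at (0,16/3); v=(3,-1)
6. t=7/3 → R at (7,3); v=(-3,-1)
7. t=7/3 → L at (0,2/3); v=(3,-1)
8. t=2/3 → B at (2,0); v=(3,1)

Final position: (2,0)
Wall sequence: RLTRLRLB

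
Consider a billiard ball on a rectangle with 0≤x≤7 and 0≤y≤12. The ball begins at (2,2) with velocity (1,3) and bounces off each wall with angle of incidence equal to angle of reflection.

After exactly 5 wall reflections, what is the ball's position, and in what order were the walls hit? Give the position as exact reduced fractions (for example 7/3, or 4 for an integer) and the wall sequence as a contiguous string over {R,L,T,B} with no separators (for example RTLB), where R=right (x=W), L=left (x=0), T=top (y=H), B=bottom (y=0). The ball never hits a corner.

Final position: (0,10)
Wall sequence: TRBTL

1. t=10/3 → T at (16/3,12); v=(1,-3)
2. t=5/3 → R at (7,7); v=(-1,-3)
3. t=7/3 → B at (14/3,0); v=(-1,3)
4. t=4 → T at (2/3,12); v=(-1,-3)
5. t=2/3 → L at (0,10); v=(1,-3)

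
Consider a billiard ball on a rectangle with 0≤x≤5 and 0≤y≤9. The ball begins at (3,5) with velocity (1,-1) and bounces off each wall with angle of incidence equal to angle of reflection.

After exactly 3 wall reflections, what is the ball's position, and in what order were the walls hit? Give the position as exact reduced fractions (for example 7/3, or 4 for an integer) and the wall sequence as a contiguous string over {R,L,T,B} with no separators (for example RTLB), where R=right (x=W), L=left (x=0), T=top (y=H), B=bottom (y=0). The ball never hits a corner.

Final position: (0,2)
Wall sequence: RBL

1. t=2 → R at (5,3); v=(-1,-1)
2. t=3 → B at (2,0); v=(-1,1)
3. t=2 → L at (0,2); v=(1,1)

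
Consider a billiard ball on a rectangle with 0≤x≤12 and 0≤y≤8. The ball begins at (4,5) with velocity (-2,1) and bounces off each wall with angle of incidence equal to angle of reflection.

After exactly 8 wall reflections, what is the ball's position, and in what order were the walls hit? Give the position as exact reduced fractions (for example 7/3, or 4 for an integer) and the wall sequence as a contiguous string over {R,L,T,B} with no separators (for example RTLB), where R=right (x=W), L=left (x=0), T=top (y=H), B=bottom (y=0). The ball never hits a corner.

Final position: (0,1)
Wall sequence: LTRBLTRL

1. t=2 → L at (0,7); v=(2,1)
2. t=1 → T at (2,8); v=(2,-1)
3. t=5 → R at (12,3); v=(-2,-1)
4. t=3 → B at (6,0); v=(-2,1)
5. t=3 → L at (0,3); v=(2,1)
6. t=5 → T at (10,8); v=(2,-1)
7. t=1 → R at (12,7); v=(-2,-1)
8. t=6 → L at (0,1); v=(2,-1)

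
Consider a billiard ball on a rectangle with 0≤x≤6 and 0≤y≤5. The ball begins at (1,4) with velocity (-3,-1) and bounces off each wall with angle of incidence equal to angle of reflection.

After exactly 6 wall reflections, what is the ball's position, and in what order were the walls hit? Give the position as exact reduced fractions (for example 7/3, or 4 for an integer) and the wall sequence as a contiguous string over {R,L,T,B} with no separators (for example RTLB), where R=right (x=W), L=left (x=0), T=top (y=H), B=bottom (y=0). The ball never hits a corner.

1. t=1/3 → L at (0,11/3); v=(3,-1)
2. t=2 → R at (6,5/3); v=(-3,-1)
3. t=5/3 → B at (1,0); v=(-3,1)
4. t=1/3 → L at (0,1/3); v=(3,1)
5. t=2 → R at (6,7/3); v=(-3,1)
6. t=2 → L at (0,13/3); v=(3,1)

Final position: (0,13/3)
Wall sequence: LRBLRL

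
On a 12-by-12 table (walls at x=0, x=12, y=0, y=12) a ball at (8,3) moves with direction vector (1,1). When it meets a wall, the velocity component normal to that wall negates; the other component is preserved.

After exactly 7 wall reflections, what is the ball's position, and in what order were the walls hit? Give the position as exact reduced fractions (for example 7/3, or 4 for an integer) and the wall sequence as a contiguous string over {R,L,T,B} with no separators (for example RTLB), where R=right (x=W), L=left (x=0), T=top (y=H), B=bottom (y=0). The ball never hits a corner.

1. t=4 → R at (12,7); v=(-1,1)
2. t=5 → T at (7,12); v=(-1,-1)
3. t=7 → L at (0,5); v=(1,-1)
4. t=5 → B at (5,0); v=(1,1)
5. t=7 → R at (12,7); v=(-1,1)
6. t=5 → T at (7,12); v=(-1,-1)
7. t=7 → L at (0,5); v=(1,-1)

Final position: (0,5)
Wall sequence: RTLBRTL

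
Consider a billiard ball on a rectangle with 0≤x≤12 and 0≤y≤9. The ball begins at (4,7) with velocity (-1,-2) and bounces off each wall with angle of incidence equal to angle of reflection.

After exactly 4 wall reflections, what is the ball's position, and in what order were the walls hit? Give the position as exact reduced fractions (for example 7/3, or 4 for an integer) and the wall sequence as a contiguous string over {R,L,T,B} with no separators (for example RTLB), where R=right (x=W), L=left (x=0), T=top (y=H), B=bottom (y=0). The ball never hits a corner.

Final position: (17/2,0)
Wall sequence: BLTB

1. t=7/2 → B at (1/2,0); v=(-1,2)
2. t=1/2 → L at (0,1); v=(1,2)
3. t=4 → T at (4,9); v=(1,-2)
4. t=9/2 → B at (17/2,0); v=(1,2)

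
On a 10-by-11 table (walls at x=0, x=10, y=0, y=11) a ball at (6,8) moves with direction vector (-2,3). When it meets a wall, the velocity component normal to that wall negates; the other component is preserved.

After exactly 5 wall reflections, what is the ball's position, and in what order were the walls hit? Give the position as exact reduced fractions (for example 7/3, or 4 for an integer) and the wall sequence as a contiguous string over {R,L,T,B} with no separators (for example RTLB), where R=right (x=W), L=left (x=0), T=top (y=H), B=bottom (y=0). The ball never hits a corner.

Final position: (28/3,11)
Wall sequence: TLBRT

1. t=1 → T at (4,11); v=(-2,-3)
2. t=2 → L at (0,5); v=(2,-3)
3. t=5/3 → B at (10/3,0); v=(2,3)
4. t=10/3 → R at (10,10); v=(-2,3)
5. t=1/3 → T at (28/3,11); v=(-2,-3)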